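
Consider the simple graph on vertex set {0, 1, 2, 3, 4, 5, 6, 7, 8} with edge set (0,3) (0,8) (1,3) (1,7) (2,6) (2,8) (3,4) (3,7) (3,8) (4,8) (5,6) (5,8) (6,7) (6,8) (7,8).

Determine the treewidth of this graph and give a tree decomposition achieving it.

Treewidth 2.
One such decomposition:
Bags: B1 = {5, 6, 8}  B2 = {6, 7, 8}  B3 = {3, 7, 8}  B4 = {3, 4, 8}  B5 = {0, 3, 8}  B6 = {1, 3, 7}  B7 = {2, 6, 8}
Tree: B1–B2, B2–B3, B3–B4, B4–B5, B3–B6, B1–B7

Every bag has size at most 3, so the width is 3 − 1 = 2 and tw(G) ≤ 2. For the lower bound, the 3 vertices {2, 6, 8} are pairwise adjacent, and any tree decomposition puts a clique entirely inside one bag — forcing width ≥ 2. Combining the bounds, tw(G) = 2.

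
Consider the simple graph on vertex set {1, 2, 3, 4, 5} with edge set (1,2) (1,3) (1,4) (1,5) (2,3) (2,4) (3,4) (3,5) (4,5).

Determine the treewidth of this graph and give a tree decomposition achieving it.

Treewidth 3.
One optimal decomposition is:
Bags: B1 = {1, 3, 4, 5}  B2 = {1, 2, 3, 4}
Tree: B1–B2

The largest bag has 4 vertices, giving width 3; this decomposition certifies tw(G) ≤ 3. For the lower bound, the 4 vertices {1, 2, 3, 4} are pairwise adjacent, and any tree decomposition puts a clique entirely inside one bag — forcing width ≥ 3. Therefore the treewidth is 3.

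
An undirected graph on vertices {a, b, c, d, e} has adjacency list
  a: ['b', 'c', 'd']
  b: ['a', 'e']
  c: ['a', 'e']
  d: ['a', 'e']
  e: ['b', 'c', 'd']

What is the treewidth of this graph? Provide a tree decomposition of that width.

Treewidth 2.
One optimal decomposition is:
Bags: B1 = {a, b, e}  B2 = {a, d, e}  B3 = {a, c, e}
Tree: B1–B2, B2–B3

The largest bag has 3 vertices, giving width 2; this decomposition certifies tw(G) ≤ 2. Since b–e–d–a–b is a cycle in G, G is not acyclic. Forests are exactly the graphs of treewidth ≤ 1, so tw(G) ≥ 2. Hence tw(G) = 2 exactly.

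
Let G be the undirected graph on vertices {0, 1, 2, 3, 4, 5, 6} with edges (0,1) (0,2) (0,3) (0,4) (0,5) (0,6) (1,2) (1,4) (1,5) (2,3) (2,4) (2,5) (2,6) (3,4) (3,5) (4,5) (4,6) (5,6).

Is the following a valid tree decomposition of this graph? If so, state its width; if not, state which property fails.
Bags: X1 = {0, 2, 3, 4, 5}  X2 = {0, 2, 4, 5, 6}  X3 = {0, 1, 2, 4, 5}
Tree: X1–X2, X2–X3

Checking the three conditions: (i) the bags cover all of {0, 1, 2, 3, 4, 5, 6}; (ii) for each edge, some bag contains both endpoints; (iii) the bags containing any fixed vertex form a subtree. All hold, so the decomposition is valid with width 5 − 1 = 4.

Yes; width 4.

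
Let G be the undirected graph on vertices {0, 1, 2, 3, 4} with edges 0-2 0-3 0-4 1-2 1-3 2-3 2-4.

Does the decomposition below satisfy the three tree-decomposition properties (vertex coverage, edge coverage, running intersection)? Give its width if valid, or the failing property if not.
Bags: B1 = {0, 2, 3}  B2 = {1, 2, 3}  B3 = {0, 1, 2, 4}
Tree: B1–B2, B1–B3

No — bags containing vertex 1 are not connected in the tree.

A tree decomposition must satisfy three properties: every vertex lies in some bag; for every edge, both endpoints lie together in some bag; and for every vertex, the bags containing it form a connected subtree. Here bags containing vertex 1 are not connected in the tree, so the decomposition is invalid.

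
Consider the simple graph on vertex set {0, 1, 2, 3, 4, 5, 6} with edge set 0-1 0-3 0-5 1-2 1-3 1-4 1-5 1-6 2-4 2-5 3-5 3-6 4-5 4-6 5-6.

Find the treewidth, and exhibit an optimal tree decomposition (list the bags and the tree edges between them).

The largest bag has 4 vertices, giving width 3; this decomposition certifies tw(G) ≤ 3. For the lower bound, the 4 vertices {1, 2, 4, 5} are pairwise adjacent, and any tree decomposition puts a clique entirely inside one bag — forcing width ≥ 3. Hence tw(G) = 3 exactly.

Treewidth 3.
One optimal decomposition is:
Bags: B1 = {1, 3, 5, 6}  B2 = {1, 4, 5, 6}  B3 = {1, 2, 4, 5}  B4 = {0, 1, 3, 5}
Tree: B1–B2, B2–B3, B1–B4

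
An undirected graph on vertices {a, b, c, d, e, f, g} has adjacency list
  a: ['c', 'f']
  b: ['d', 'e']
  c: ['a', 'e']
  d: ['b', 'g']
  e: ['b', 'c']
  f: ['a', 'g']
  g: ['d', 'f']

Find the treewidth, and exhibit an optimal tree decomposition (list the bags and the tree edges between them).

Treewidth 2.
One optimal decomposition is:
Bags: B1 = {b, d, e}  B2 = {d, e, g}  B3 = {e, f, g}  B4 = {a, e, f}  B5 = {a, c, e}
Tree: B1–B2, B2–B3, B3–B4, B4–B5

Every bag has size at most 3, so the width is 3 − 1 = 2 and tw(G) ≤ 2. Since e–b–d–g–f–a–c–e is a cycle in G, G is not acyclic. Forests are exactly the graphs of treewidth ≤ 1, so tw(G) ≥ 2. The upper and lower bounds meet at 2, so that is the treewidth.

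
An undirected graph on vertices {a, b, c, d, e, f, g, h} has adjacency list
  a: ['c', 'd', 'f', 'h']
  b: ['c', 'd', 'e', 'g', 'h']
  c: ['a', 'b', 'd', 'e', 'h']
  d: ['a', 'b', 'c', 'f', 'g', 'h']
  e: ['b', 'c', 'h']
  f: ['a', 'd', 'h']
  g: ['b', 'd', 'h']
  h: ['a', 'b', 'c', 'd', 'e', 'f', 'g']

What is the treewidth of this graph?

A width-3 tree decomposition is:
Bags: B1 = {a, c, d, h}  B2 = {b, c, d, h}  B3 = {b, c, e, h}  B4 = {b, d, g, h}  B5 = {a, d, f, h}
Tree: B1–B2, B2–B3, B2–B4, B1–B5
Every bag has size at most 4, so the width is 4 − 1 = 3 and tw(G) ≤ 3. On the other hand G contains the 4-clique {a, c, d, h}. A clique must lie in a single bag of any decomposition, so no decomposition can have width below 3. Therefore the treewidth is 3.

3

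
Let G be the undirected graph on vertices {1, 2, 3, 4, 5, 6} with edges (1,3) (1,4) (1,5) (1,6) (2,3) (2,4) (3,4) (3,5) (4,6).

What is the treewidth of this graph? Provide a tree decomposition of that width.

Treewidth 2.
Bags: B1 = {2, 3, 4}  B2 = {1, 3, 4}  B3 = {1, 3, 5}  B4 = {1, 4, 6}
Tree: B1–B2, B2–B3, B2–B4

Every bag has size at most 3, so the width is 3 − 1 = 2 and tw(G) ≤ 2. Conversely, {1, 3, 4} is a clique of size 3, and the vertices of any clique must share a bag in every tree decomposition; so some bag has ≥ 3 vertices and tw(G) ≥ 2. Combining the bounds, tw(G) = 2.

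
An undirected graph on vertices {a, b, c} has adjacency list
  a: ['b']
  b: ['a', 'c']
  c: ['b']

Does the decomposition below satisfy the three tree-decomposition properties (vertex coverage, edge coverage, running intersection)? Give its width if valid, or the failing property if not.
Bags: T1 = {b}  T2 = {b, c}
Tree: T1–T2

A tree decomposition must satisfy three properties: every vertex lies in some bag; for every edge, both endpoints lie together in some bag; and for every vertex, the bags containing it form a connected subtree. Here vertex a appears in no bag, so the decomposition is invalid.

No — vertex a appears in no bag.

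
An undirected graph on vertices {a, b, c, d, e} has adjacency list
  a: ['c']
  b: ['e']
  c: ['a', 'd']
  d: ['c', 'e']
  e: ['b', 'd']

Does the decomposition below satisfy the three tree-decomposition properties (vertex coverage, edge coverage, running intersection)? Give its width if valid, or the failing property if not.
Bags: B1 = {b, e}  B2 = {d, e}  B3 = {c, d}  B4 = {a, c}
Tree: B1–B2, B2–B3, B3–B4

Vertex coverage: the bags together contain {a, b, c, d, e}, the full vertex set. Edge coverage: each edge of G has both endpoints in at least one bag. Running intersection: for every vertex, the bags containing it form a connected subtree. All three properties hold, so this is a valid tree decomposition of width max|bag| − 1 = 1, and hence tw(G) ≤ 1.

Yes; width 1.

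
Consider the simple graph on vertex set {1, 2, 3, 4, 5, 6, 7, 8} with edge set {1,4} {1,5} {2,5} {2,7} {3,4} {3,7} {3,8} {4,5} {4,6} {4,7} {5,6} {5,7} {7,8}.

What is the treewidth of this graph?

A width-2 tree decomposition is:
Bags: B1 = {3, 7, 8}  B2 = {3, 4, 7}  B3 = {4, 5, 7}  B4 = {4, 5, 6}  B5 = {2, 5, 7}  B6 = {1, 4, 5}
Tree: B1–B2, B2–B3, B3–B4, B3–B5, B4–B6
The largest bag has 3 vertices, giving width 2; this decomposition certifies tw(G) ≤ 2. On the other hand G contains the 3-clique {3, 7, 8}. A clique must lie in a single bag of any decomposition, so no decomposition can have width below 2. Therefore the treewidth is 2.

2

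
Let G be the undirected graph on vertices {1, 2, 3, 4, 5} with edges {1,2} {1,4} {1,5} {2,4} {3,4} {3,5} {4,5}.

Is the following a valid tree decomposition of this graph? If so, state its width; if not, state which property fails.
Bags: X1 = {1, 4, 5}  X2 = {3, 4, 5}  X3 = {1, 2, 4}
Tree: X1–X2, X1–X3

Yes; width 2.

Vertex coverage: the bags together contain {1, 2, 3, 4, 5}, the full vertex set. Edge coverage: each edge of G has both endpoints in at least one bag. Running intersection: for every vertex, the bags containing it form a connected subtree. All three properties hold, so this is a valid tree decomposition of width max|bag| − 1 = 2, and hence tw(G) ≤ 2.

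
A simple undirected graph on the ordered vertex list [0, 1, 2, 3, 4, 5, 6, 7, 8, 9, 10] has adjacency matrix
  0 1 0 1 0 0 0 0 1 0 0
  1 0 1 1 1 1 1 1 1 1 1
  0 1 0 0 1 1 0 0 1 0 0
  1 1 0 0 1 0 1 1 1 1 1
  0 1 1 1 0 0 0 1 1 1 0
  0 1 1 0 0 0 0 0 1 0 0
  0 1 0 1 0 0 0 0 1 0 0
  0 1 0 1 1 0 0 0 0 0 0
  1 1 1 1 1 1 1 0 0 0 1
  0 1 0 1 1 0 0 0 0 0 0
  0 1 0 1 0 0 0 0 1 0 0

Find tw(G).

3

A width-3 tree decomposition is:
Bags: B1 = {1, 3, 4, 7}  B2 = {1, 3, 4, 8}  B3 = {1, 3, 8, 10}  B4 = {1, 2, 4, 8}  B5 = {1, 2, 5, 8}  B6 = {1, 3, 6, 8}  B7 = {1, 3, 4, 9}  B8 = {0, 1, 3, 8}
Tree: B1–B2, B2–B3, B2–B4, B4–B5, B2–B6, B1–B7, B3–B8
Each bag holds 4 vertices, so the decomposition has width 3, which upper-bounds the treewidth. On the other hand G contains the 4-clique {1, 2, 4, 8}. A clique must lie in a single bag of any decomposition, so no decomposition can have width below 3. Therefore the treewidth is 3.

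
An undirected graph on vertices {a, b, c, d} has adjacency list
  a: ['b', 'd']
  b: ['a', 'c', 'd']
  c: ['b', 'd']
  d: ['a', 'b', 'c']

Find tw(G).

2

A width-2 tree decomposition is:
Bags: B1 = {a, b, d}  B2 = {b, c, d}
Tree: B1–B2
Each bag holds 3 vertices, so the decomposition has width 2, which upper-bounds the treewidth. On the other hand G contains the 3-clique {b, c, d}. A clique must lie in a single bag of any decomposition, so no decomposition can have width below 2. Combining the bounds, tw(G) = 2.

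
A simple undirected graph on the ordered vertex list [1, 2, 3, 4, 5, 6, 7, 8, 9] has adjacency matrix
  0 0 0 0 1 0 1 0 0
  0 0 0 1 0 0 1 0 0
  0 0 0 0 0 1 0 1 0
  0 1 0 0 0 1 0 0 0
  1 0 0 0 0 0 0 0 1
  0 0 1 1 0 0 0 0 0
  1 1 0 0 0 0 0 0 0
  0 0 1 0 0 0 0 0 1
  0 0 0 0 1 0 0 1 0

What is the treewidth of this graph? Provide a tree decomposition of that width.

Treewidth 2.
One such decomposition:
Bags: B1 = {2, 4, 6}  B2 = {2, 6, 7}  B3 = {1, 6, 7}  B4 = {1, 5, 6}  B5 = {5, 6, 9}  B6 = {6, 8, 9}  B7 = {3, 6, 8}
Tree: B1–B2, B2–B3, B3–B4, B4–B5, B5–B6, B6–B7

The largest bag has 3 vertices, giving width 2; this decomposition certifies tw(G) ≤ 2. Since 6–4–2–7–1–5–9–8–3–6 is a cycle in G, G is not acyclic. Forests are exactly the graphs of treewidth ≤ 1, so tw(G) ≥ 2. Combining the bounds, tw(G) = 2.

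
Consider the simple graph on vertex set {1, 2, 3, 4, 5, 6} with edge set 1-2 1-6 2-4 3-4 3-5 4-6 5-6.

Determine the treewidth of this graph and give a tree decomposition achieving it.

Every bag has size at most 3, so the width is 3 − 1 = 2 and tw(G) ≤ 2. Since 2–1–6–4–2 is a cycle in G, G is not acyclic. Forests are exactly the graphs of treewidth ≤ 1, so tw(G) ≥ 2. Combining the bounds, tw(G) = 2.

Treewidth 2.
One such decomposition:
Bags: B1 = {1, 2, 4}  B2 = {1, 4, 6}  B3 = {3, 4, 6}  B4 = {3, 5, 6}
Tree: B1–B2, B2–B3, B3–B4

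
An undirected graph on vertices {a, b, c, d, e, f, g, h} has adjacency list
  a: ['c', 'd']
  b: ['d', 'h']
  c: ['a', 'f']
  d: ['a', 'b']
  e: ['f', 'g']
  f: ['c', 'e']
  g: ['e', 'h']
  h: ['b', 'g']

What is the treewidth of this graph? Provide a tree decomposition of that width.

Treewidth 2.
One such decomposition:
Bags: B1 = {e, f, g}  B2 = {c, f, g}  B3 = {a, c, g}  B4 = {a, d, g}  B5 = {b, d, g}  B6 = {b, g, h}
Tree: B1–B2, B2–B3, B3–B4, B4–B5, B5–B6

The largest bag has 3 vertices, giving width 2; this decomposition certifies tw(G) ≤ 2. Since g–e–f–c–a–d–b–h–g is a cycle in G, G is not acyclic. Forests are exactly the graphs of treewidth ≤ 1, so tw(G) ≥ 2. Hence tw(G) = 2 exactly.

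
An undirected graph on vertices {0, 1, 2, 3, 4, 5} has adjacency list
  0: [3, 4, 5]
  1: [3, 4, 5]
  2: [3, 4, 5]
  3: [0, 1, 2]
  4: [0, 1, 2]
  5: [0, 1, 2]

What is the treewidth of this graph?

A width-3 tree decomposition is:
Bags: B1 = {0, 1, 2, 3}  B2 = {0, 1, 2, 5}  B3 = {0, 1, 2, 4}
Tree: B1–B2, B2–B3
The largest bag has 4 vertices, giving width 3; this decomposition certifies tw(G) ≤ 3. For the lower bound: the 4 vertex sets {2,3}, {1,5}, {0}, {4} are disjoint, each induces a connected subgraph, and every pair is joined by at least one edge of G. Contracting each set to a single vertex therefore yields K_{4} as a minor, and since treewidth is minor-monotone, tw(G) ≥ tw(K_{4}) = 3. Hence tw(G) = 3 exactly.

3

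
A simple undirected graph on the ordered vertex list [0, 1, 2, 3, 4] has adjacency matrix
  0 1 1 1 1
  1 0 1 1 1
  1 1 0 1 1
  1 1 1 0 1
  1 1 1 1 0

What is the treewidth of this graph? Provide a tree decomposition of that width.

Treewidth 4.
One such decomposition:
Bags: B1 = {0, 1, 2, 3, 4}
Tree: (single bag)

A single bag containing all 5 vertices is trivially a valid decomposition of width 4. On the other hand G contains the 5-clique {0, 1, 2, 3, 4}. A clique must lie in a single bag of any decomposition, so no decomposition can have width below 4. Therefore the treewidth is 4.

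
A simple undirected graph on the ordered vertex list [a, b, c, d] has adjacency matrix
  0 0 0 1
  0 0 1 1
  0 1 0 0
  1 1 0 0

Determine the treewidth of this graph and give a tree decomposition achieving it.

Treewidth 1.
One optimal decomposition is:
Bags: B1 = {a, d}  B2 = {b, d}  B3 = {b, c}
Tree: B1–B2, B2–B3

Every bag has size at most 2, so the width is 2 − 1 = 1 and tw(G) ≤ 1. Since G has at least one edge (e.g. a–d), it is not an edgeless graph, so tw(G) ≥ 1. Hence tw(G) = 1 exactly.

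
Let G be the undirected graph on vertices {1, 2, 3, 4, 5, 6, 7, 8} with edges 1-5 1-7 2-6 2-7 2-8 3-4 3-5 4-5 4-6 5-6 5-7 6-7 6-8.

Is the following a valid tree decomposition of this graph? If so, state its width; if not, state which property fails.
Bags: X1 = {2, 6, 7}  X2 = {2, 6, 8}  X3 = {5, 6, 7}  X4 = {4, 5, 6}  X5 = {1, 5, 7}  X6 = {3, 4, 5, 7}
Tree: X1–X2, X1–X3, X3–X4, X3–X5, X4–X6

A tree decomposition must satisfy three properties: every vertex lies in some bag; for every edge, both endpoints lie together in some bag; and for every vertex, the bags containing it form a connected subtree. Here bags containing vertex 7 are not connected in the tree, so the decomposition is invalid.

No — bags containing vertex 7 are not connected in the tree.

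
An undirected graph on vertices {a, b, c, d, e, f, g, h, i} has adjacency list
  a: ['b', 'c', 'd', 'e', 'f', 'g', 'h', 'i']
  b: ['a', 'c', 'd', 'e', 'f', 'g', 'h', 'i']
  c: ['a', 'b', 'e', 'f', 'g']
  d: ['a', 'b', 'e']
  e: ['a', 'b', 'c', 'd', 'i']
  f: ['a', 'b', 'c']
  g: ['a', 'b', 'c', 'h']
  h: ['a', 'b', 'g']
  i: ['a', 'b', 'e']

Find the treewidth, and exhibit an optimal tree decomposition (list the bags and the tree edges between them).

Treewidth 3.
Bags: B1 = {a, b, c, g}  B2 = {a, b, c, f}  B3 = {a, b, c, e}  B4 = {a, b, g, h}  B5 = {a, b, e, i}  B6 = {a, b, d, e}
Tree: B1–B2, B2–B3, B1–B4, B3–B5, B3–B6

Each bag holds 4 vertices, so the decomposition has width 3, which upper-bounds the treewidth. On the other hand G contains the 4-clique {a, b, d, e}. A clique must lie in a single bag of any decomposition, so no decomposition can have width below 3. The upper and lower bounds meet at 3, so that is the treewidth.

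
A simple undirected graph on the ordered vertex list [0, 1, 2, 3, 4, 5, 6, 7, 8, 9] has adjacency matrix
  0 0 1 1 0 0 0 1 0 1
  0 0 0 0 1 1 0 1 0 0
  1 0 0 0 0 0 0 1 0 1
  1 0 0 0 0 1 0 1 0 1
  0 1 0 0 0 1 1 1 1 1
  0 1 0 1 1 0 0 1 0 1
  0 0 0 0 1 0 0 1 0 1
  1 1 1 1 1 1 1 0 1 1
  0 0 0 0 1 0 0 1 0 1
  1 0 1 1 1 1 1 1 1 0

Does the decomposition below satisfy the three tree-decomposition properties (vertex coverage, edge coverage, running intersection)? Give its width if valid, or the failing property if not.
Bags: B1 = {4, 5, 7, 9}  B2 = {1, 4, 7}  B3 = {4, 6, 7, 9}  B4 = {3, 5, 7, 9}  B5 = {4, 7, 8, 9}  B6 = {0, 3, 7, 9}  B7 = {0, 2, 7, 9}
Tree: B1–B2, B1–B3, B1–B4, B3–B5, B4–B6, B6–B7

A tree decomposition must satisfy three properties: every vertex lies in some bag; for every edge, both endpoints lie together in some bag; and for every vertex, the bags containing it form a connected subtree. Here edge (5,1) lies in no bag, so the decomposition is invalid.

No — edge (5,1) lies in no bag.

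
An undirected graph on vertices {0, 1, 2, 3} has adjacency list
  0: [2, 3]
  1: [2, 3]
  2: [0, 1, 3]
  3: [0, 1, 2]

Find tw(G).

A width-2 tree decomposition is:
Bags: B1 = {1, 2, 3}  B2 = {0, 2, 3}
Tree: B1–B2
Each bag holds 3 vertices, so the decomposition has width 2, which upper-bounds the treewidth. On the other hand G contains the 3-clique {0, 2, 3}. A clique must lie in a single bag of any decomposition, so no decomposition can have width below 2. Hence tw(G) = 2 exactly.

2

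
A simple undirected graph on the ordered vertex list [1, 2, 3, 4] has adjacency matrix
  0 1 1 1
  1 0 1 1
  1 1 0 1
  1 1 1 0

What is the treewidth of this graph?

3

A width-3 tree decomposition is:
Bags: B1 = {1, 2, 3, 4}
Tree: (single bag)
A single bag containing all 4 vertices is trivially a valid decomposition of width 3. For the lower bound, the 4 vertices {1, 2, 3, 4} are pairwise adjacent, and any tree decomposition puts a clique entirely inside one bag — forcing width ≥ 3. Combining the bounds, tw(G) = 3.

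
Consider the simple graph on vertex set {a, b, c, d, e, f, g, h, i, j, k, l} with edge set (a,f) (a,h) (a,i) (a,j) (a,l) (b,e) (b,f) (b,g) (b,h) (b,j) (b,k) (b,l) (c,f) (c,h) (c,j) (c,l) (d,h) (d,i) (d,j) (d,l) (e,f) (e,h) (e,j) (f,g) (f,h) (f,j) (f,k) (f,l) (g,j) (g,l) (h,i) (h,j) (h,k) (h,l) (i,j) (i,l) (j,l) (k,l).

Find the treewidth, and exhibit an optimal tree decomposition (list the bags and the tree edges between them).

Treewidth 4.
One optimal decomposition is:
Bags: B1 = {b, f, h, j, l}  B2 = {a, f, h, j, l}  B3 = {c, f, h, j, l}  B4 = {b, f, h, k, l}  B5 = {b, f, g, j, l}  B6 = {a, h, i, j, l}  B7 = {d, h, i, j, l}  B8 = {b, e, f, h, j}
Tree: B1–B2, B2–B3, B1–B4, B1–B5, B2–B6, B6–B7, B1–B8

Every bag has size at most 5, so the width is 5 − 1 = 4 and tw(G) ≤ 4. For the lower bound, the 5 vertices {b, f, g, j, l} are pairwise adjacent, and any tree decomposition puts a clique entirely inside one bag — forcing width ≥ 4. Combining the bounds, tw(G) = 4.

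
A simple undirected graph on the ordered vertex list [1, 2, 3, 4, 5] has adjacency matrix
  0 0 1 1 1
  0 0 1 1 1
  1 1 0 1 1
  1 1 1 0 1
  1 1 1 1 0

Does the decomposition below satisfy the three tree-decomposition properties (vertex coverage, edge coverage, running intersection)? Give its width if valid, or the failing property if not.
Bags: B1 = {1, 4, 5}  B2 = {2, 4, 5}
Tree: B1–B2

No — vertex 3 appears in no bag.

A tree decomposition must satisfy three properties: every vertex lies in some bag; for every edge, both endpoints lie together in some bag; and for every vertex, the bags containing it form a connected subtree. Here vertex 3 appears in no bag, so the decomposition is invalid.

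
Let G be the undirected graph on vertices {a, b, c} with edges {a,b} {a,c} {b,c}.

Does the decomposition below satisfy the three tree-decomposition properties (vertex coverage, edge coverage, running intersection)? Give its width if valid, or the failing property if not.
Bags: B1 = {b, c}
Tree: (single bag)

A tree decomposition must satisfy three properties: every vertex lies in some bag; for every edge, both endpoints lie together in some bag; and for every vertex, the bags containing it form a connected subtree. Here vertex a appears in no bag, so the decomposition is invalid.

No — vertex a appears in no bag.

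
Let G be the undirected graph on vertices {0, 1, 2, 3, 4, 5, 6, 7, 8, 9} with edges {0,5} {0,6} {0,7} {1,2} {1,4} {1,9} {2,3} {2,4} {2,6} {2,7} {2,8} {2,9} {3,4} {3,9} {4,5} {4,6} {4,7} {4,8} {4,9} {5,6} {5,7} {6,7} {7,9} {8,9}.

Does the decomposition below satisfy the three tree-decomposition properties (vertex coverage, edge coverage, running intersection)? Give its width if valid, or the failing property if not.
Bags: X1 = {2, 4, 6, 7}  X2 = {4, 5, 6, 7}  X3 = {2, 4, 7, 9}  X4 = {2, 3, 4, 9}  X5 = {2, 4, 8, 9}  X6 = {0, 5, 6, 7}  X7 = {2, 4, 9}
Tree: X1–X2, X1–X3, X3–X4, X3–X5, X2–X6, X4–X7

No — vertex 1 appears in no bag.

A tree decomposition must satisfy three properties: every vertex lies in some bag; for every edge, both endpoints lie together in some bag; and for every vertex, the bags containing it form a connected subtree. Here vertex 1 appears in no bag, so the decomposition is invalid.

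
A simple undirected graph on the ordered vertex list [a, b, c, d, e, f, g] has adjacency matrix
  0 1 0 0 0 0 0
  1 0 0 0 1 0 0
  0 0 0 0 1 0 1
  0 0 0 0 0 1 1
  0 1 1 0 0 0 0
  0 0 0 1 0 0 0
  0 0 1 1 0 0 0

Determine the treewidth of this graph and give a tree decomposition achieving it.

Treewidth 1.
One optimal decomposition is:
Bags: B1 = {d, f}  B2 = {d, g}  B3 = {c, g}  B4 = {c, e}  B5 = {b, e}  B6 = {a, b}
Tree: B1–B2, B2–B3, B3–B4, B4–B5, B5–B6

Every bag has size at most 2, so the width is 2 − 1 = 1 and tw(G) ≤ 1. Since G has at least one edge (e.g. f–d), it is not an edgeless graph, so tw(G) ≥ 1. Hence tw(G) = 1 exactly.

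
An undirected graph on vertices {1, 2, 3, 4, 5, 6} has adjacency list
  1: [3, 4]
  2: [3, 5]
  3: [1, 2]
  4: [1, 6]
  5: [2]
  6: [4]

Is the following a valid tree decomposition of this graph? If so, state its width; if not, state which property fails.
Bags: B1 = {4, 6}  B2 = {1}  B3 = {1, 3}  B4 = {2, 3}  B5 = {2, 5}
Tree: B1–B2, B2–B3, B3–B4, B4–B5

A tree decomposition must satisfy three properties: every vertex lies in some bag; for every edge, both endpoints lie together in some bag; and for every vertex, the bags containing it form a connected subtree. Here edge (4,1) lies in no bag, so the decomposition is invalid.

No — edge (4,1) lies in no bag.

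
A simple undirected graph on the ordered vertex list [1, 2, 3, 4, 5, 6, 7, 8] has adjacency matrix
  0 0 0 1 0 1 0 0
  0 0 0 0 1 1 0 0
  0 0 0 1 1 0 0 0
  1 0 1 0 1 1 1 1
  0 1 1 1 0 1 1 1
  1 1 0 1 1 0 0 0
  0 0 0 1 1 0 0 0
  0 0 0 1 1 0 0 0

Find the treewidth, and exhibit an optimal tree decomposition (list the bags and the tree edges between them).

Treewidth 2.
Bags: B1 = {4, 5, 7}  B2 = {4, 5, 6}  B3 = {3, 4, 5}  B4 = {4, 5, 8}  B5 = {1, 4, 6}  B6 = {2, 5, 6}
Tree: B1–B2, B1–B3, B3–B4, B2–B5, B2–B6

The largest bag has 3 vertices, giving width 2; this decomposition certifies tw(G) ≤ 2. For the lower bound, the 3 vertices {2, 5, 6} are pairwise adjacent, and any tree decomposition puts a clique entirely inside one bag — forcing width ≥ 2. Hence tw(G) = 2 exactly.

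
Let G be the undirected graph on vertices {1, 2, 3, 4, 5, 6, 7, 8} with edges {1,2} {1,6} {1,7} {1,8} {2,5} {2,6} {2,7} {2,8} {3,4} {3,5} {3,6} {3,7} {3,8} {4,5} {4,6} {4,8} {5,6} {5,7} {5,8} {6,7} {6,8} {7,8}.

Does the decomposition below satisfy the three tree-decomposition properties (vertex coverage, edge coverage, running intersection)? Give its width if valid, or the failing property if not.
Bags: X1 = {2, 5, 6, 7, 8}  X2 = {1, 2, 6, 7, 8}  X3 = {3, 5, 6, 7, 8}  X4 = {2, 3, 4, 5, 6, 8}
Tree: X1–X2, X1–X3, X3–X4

No — bags containing vertex 2 are not connected in the tree.

A tree decomposition must satisfy three properties: every vertex lies in some bag; for every edge, both endpoints lie together in some bag; and for every vertex, the bags containing it form a connected subtree. Here bags containing vertex 2 are not connected in the tree, so the decomposition is invalid.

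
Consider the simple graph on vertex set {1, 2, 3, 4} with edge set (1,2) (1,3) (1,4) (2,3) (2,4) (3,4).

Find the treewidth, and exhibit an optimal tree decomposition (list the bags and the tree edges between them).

With just one bag of size 4, the width is 4 − 1 = 3, so tw(G) ≤ 3. For the lower bound, the 4 vertices {1, 2, 3, 4} are pairwise adjacent, and any tree decomposition puts a clique entirely inside one bag — forcing width ≥ 3. The upper and lower bounds meet at 3, so that is the treewidth.

Treewidth 3.
One optimal decomposition is:
Bags: B1 = {1, 2, 3, 4}
Tree: (single bag)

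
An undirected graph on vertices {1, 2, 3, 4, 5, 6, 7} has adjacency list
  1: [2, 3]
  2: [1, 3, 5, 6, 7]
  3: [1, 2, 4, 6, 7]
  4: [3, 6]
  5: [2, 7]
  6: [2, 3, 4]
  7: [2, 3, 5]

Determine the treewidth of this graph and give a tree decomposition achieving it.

The largest bag has 3 vertices, giving width 2; this decomposition certifies tw(G) ≤ 2. Conversely, {1, 2, 3} is a clique of size 3, and the vertices of any clique must share a bag in every tree decomposition; so some bag has ≥ 3 vertices and tw(G) ≥ 2. Hence tw(G) = 2 exactly.

Treewidth 2.
Bags: B1 = {2, 3, 7}  B2 = {2, 5, 7}  B3 = {2, 3, 6}  B4 = {3, 4, 6}  B5 = {1, 2, 3}
Tree: B1–B2, B1–B3, B3–B4, B3–B5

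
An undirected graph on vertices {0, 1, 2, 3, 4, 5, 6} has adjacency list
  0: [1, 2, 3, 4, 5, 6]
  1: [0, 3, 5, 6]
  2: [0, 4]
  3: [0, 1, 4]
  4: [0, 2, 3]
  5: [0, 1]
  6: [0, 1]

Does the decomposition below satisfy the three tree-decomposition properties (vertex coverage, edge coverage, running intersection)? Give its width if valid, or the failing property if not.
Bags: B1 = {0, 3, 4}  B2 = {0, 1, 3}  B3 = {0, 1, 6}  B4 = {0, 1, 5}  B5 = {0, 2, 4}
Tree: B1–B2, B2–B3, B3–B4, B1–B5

Yes; width 2.

Vertex coverage: the bags together contain {0, 1, 2, 3, 4, 5, 6}, the full vertex set. Edge coverage: each edge of G has both endpoints in at least one bag. Running intersection: for every vertex, the bags containing it form a connected subtree. All three properties hold, so this is a valid tree decomposition of width max|bag| − 1 = 2, and hence tw(G) ≤ 2.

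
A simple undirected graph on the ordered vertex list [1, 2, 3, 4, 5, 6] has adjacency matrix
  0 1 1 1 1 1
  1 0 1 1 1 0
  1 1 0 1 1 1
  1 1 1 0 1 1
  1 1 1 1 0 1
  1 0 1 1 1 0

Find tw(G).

4

A width-4 tree decomposition is:
Bags: B1 = {1, 2, 3, 4, 5}  B2 = {1, 3, 4, 5, 6}
Tree: B1–B2
Every bag has size at most 5, so the width is 5 − 1 = 4 and tw(G) ≤ 4. For the lower bound, the 5 vertices {1, 2, 3, 4, 5} are pairwise adjacent, and any tree decomposition puts a clique entirely inside one bag — forcing width ≥ 4. Hence tw(G) = 4 exactly.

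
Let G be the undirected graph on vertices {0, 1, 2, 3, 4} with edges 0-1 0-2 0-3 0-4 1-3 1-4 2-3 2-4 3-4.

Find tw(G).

A width-3 tree decomposition is:
Bags: B1 = {0, 2, 3, 4}  B2 = {0, 1, 3, 4}
Tree: B1–B2
The largest bag has 4 vertices, giving width 3; this decomposition certifies tw(G) ≤ 3. For the lower bound, the 4 vertices {0, 1, 3, 4} are pairwise adjacent, and any tree decomposition puts a clique entirely inside one bag — forcing width ≥ 3. Therefore the treewidth is 3.

3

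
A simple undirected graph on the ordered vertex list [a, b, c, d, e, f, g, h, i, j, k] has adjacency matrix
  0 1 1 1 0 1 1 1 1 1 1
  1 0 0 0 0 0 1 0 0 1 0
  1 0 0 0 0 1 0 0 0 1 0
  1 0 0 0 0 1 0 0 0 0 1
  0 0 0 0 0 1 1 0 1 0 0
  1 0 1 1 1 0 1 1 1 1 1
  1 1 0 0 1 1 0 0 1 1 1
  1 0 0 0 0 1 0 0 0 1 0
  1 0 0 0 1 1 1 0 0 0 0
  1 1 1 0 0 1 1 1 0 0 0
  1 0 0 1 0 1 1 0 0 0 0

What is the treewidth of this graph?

A width-3 tree decomposition is:
Bags: B1 = {a, f, g, i}  B2 = {a, f, g, k}  B3 = {e, f, g, i}  B4 = {a, f, g, j}  B5 = {a, b, g, j}  B6 = {a, d, f, k}  B7 = {a, c, f, j}  B8 = {a, f, h, j}
Tree: B1–B2, B1–B3, B1–B4, B4–B5, B2–B6, B4–B7, B7–B8
Every bag has size at most 4, so the width is 4 − 1 = 3 and tw(G) ≤ 3. Conversely, {e, f, g, i} is a clique of size 4, and the vertices of any clique must share a bag in every tree decomposition; so some bag has ≥ 4 vertices and tw(G) ≥ 3. Combining the bounds, tw(G) = 3.

3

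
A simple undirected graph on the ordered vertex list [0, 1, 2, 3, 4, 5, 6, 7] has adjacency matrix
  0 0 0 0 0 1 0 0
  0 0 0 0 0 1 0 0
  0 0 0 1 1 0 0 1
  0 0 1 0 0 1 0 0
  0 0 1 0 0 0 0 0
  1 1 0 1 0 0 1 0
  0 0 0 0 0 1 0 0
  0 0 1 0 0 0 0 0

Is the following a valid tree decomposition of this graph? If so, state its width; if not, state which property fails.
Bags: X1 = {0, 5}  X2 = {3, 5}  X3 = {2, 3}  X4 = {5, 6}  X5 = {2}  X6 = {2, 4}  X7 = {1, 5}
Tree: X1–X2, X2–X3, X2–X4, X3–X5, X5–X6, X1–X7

No — vertex 7 appears in no bag.

A tree decomposition must satisfy three properties: every vertex lies in some bag; for every edge, both endpoints lie together in some bag; and for every vertex, the bags containing it form a connected subtree. Here vertex 7 appears in no bag, so the decomposition is invalid.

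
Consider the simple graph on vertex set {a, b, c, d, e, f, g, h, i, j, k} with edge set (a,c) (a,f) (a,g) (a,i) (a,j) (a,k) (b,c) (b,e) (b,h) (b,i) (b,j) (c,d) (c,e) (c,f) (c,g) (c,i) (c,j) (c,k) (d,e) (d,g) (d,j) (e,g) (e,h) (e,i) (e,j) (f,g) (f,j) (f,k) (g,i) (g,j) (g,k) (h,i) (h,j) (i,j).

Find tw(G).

4

A width-4 tree decomposition is:
Bags: B1 = {c, e, g, i, j}  B2 = {c, d, e, g, j}  B3 = {a, c, g, i, j}  B4 = {b, c, e, i, j}  B5 = {a, c, f, g, j}  B6 = {a, c, f, g, k}  B7 = {b, e, h, i, j}
Tree: B1–B2, B1–B3, B1–B4, B3–B5, B5–B6, B4–B7
The largest bag has 5 vertices, giving width 4; this decomposition certifies tw(G) ≤ 4. Conversely, {b, e, h, i, j} is a clique of size 5, and the vertices of any clique must share a bag in every tree decomposition; so some bag has ≥ 5 vertices and tw(G) ≥ 4. Therefore the treewidth is 4.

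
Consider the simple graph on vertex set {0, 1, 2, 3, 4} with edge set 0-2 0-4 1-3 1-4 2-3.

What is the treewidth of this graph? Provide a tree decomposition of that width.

The largest bag has 3 vertices, giving width 2; this decomposition certifies tw(G) ≤ 2. Since 1–4–0–2–3–1 is a cycle in G, G is not acyclic. Forests are exactly the graphs of treewidth ≤ 1, so tw(G) ≥ 2. Therefore the treewidth is 2.

Treewidth 2.
Bags: B1 = {0, 1, 4}  B2 = {0, 1, 2}  B3 = {1, 2, 3}
Tree: B1–B2, B2–B3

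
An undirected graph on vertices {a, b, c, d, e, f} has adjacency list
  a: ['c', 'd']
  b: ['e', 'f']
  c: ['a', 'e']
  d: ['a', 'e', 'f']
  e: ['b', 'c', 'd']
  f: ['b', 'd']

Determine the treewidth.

A width-2 tree decomposition is:
Bags: B1 = {b, e, f}  B2 = {d, e, f}  B3 = {c, d, e}  B4 = {a, c, d}
Tree: B1–B2, B2–B3, B3–B4
Each bag holds 3 vertices, so the decomposition has width 2, which upper-bounds the treewidth. The edges b–f–d–e–b form a cycle, so G is not a tree and its treewidth is at least 2. Therefore the treewidth is 2.

2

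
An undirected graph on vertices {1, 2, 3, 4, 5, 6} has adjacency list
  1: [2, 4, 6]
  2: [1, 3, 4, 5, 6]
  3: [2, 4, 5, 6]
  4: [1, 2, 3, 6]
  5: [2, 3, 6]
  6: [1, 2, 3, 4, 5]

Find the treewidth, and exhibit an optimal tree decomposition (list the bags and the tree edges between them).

The largest bag has 4 vertices, giving width 3; this decomposition certifies tw(G) ≤ 3. Conversely, {1, 2, 4, 6} is a clique of size 4, and the vertices of any clique must share a bag in every tree decomposition; so some bag has ≥ 4 vertices and tw(G) ≥ 3. Therefore the treewidth is 3.

Treewidth 3.
One such decomposition:
Bags: B1 = {2, 3, 5, 6}  B2 = {2, 3, 4, 6}  B3 = {1, 2, 4, 6}
Tree: B1–B2, B2–B3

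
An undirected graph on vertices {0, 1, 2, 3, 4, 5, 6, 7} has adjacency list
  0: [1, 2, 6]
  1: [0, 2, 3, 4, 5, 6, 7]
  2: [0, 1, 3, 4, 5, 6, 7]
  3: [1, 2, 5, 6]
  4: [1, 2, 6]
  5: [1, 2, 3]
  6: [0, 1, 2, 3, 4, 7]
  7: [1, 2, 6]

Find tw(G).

A width-3 tree decomposition is:
Bags: B1 = {0, 1, 2, 6}  B2 = {1, 2, 3, 6}  B3 = {1, 2, 6, 7}  B4 = {1, 2, 4, 6}  B5 = {1, 2, 3, 5}
Tree: B1–B2, B1–B3, B2–B4, B2–B5
Every bag has size at most 4, so the width is 4 − 1 = 3 and tw(G) ≤ 3. On the other hand G contains the 4-clique {1, 2, 3, 5}. A clique must lie in a single bag of any decomposition, so no decomposition can have width below 3. Hence tw(G) = 3 exactly.

3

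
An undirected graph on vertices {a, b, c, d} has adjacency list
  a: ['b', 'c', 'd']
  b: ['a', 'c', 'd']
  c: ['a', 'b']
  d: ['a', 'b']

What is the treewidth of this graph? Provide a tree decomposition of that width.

Treewidth 2.
One optimal decomposition is:
Bags: B1 = {a, b, c}  B2 = {a, b, d}
Tree: B1–B2

Every bag has size at most 3, so the width is 3 − 1 = 2 and tw(G) ≤ 2. For the lower bound, the 3 vertices {a, b, d} are pairwise adjacent, and any tree decomposition puts a clique entirely inside one bag — forcing width ≥ 2. The upper and lower bounds meet at 2, so that is the treewidth.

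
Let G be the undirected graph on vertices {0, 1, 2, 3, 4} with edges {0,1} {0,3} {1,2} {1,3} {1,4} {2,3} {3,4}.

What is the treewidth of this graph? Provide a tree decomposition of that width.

The largest bag has 3 vertices, giving width 2; this decomposition certifies tw(G) ≤ 2. Conversely, {0, 1, 3} is a clique of size 3, and the vertices of any clique must share a bag in every tree decomposition; so some bag has ≥ 3 vertices and tw(G) ≥ 2. Hence tw(G) = 2 exactly.

Treewidth 2.
One such decomposition:
Bags: B1 = {1, 3, 4}  B2 = {0, 1, 3}  B3 = {1, 2, 3}
Tree: B1–B2, B1–B3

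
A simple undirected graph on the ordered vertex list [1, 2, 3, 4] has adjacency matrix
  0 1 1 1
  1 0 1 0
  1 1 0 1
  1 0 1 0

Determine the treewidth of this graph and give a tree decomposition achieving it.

Treewidth 2.
One such decomposition:
Bags: B1 = {1, 2, 3}  B2 = {1, 3, 4}
Tree: B1–B2

Every bag has size at most 3, so the width is 3 − 1 = 2 and tw(G) ≤ 2. On the other hand G contains the 3-clique {1, 2, 3}. A clique must lie in a single bag of any decomposition, so no decomposition can have width below 2. Hence tw(G) = 2 exactly.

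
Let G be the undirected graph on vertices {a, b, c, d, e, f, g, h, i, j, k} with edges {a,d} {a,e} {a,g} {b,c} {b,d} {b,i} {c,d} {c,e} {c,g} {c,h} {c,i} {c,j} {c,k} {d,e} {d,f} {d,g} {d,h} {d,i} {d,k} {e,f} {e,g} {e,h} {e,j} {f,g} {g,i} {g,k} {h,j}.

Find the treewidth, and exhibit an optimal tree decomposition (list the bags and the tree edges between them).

Every bag has size at most 4, so the width is 4 − 1 = 3 and tw(G) ≤ 3. For the lower bound, the 4 vertices {a, d, e, g} are pairwise adjacent, and any tree decomposition puts a clique entirely inside one bag — forcing width ≥ 3. Hence tw(G) = 3 exactly.

Treewidth 3.
One such decomposition:
Bags: B1 = {c, d, e, h}  B2 = {c, d, e, g}  B3 = {a, d, e, g}  B4 = {c, e, h, j}  B5 = {c, d, g, k}  B6 = {c, d, g, i}  B7 = {b, c, d, i}  B8 = {d, e, f, g}
Tree: B1–B2, B2–B3, B1–B4, B2–B5, B2–B6, B6–B7, B3–B8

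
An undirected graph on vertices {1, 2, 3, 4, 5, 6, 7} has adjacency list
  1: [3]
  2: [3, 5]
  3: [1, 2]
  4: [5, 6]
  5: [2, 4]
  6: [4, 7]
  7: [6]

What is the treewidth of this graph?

1

A width-1 tree decomposition is:
Bags: B1 = {6, 7}  B2 = {4, 6}  B3 = {4, 5}  B4 = {2, 5}  B5 = {2, 3}  B6 = {1, 3}
Tree: B1–B2, B2–B3, B3–B4, B4–B5, B5–B6
The largest bag has 2 vertices, giving width 1; this decomposition certifies tw(G) ≤ 1. G has an edge, so its treewidth is at least 1. Hence tw(G) = 1 exactly.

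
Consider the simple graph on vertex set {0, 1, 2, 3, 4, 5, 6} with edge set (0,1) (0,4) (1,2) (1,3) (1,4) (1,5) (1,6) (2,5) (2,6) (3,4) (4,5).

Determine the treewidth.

A width-2 tree decomposition is:
Bags: B1 = {1, 4, 5}  B2 = {0, 1, 4}  B3 = {1, 2, 5}  B4 = {1, 2, 6}  B5 = {1, 3, 4}
Tree: B1–B2, B1–B3, B3–B4, B1–B5
The largest bag has 3 vertices, giving width 2; this decomposition certifies tw(G) ≤ 2. On the other hand G contains the 3-clique {1, 2, 5}. A clique must lie in a single bag of any decomposition, so no decomposition can have width below 2. Hence tw(G) = 2 exactly.

2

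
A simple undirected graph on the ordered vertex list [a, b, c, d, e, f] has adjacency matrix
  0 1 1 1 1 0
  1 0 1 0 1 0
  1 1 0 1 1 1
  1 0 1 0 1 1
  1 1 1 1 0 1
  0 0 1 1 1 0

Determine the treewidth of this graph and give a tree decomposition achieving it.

Every bag has size at most 4, so the width is 4 − 1 = 3 and tw(G) ≤ 3. Conversely, {c, d, e, f} is a clique of size 4, and the vertices of any clique must share a bag in every tree decomposition; so some bag has ≥ 4 vertices and tw(G) ≥ 3. The upper and lower bounds meet at 3, so that is the treewidth.

Treewidth 3.
Bags: B1 = {c, d, e, f}  B2 = {a, c, d, e}  B3 = {a, b, c, e}
Tree: B1–B2, B2–B3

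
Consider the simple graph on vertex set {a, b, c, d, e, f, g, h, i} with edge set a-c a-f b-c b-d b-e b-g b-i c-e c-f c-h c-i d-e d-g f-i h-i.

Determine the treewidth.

A width-2 tree decomposition is:
Bags: B1 = {b, d, e}  B2 = {b, c, e}  B3 = {b, c, i}  B4 = {c, f, i}  B5 = {b, d, g}  B6 = {c, h, i}  B7 = {a, c, f}
Tree: B1–B2, B2–B3, B3–B4, B1–B5, B3–B6, B4–B7
Each bag holds 3 vertices, so the decomposition has width 2, which upper-bounds the treewidth. On the other hand G contains the 3-clique {b, d, g}. A clique must lie in a single bag of any decomposition, so no decomposition can have width below 2. Hence tw(G) = 2 exactly.

2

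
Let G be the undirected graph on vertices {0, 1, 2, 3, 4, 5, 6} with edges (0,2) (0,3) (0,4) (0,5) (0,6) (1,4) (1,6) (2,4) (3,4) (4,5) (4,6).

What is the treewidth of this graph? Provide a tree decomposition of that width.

Treewidth 2.
One such decomposition:
Bags: B1 = {0, 2, 4}  B2 = {0, 4, 6}  B3 = {1, 4, 6}  B4 = {0, 3, 4}  B5 = {0, 4, 5}
Tree: B1–B2, B2–B3, B1–B4, B4–B5

Every bag has size at most 3, so the width is 3 − 1 = 2 and tw(G) ≤ 2. On the other hand G contains the 3-clique {0, 2, 4}. A clique must lie in a single bag of any decomposition, so no decomposition can have width below 2. Therefore the treewidth is 2.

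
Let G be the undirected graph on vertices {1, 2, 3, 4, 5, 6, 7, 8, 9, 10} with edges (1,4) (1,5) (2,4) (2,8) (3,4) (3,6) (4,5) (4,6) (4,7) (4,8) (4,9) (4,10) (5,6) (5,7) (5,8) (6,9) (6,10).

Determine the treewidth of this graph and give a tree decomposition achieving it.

Every bag has size at most 3, so the width is 3 − 1 = 2 and tw(G) ≤ 2. Conversely, {2, 4, 8} is a clique of size 3, and the vertices of any clique must share a bag in every tree decomposition; so some bag has ≥ 3 vertices and tw(G) ≥ 2. The upper and lower bounds meet at 2, so that is the treewidth.

Treewidth 2.
Bags: B1 = {4, 5, 8}  B2 = {4, 5, 6}  B3 = {3, 4, 6}  B4 = {4, 6, 10}  B5 = {1, 4, 5}  B6 = {2, 4, 8}  B7 = {4, 5, 7}  B8 = {4, 6, 9}
Tree: B1–B2, B2–B3, B3–B4, B1–B5, B1–B6, B1–B7, B2–B8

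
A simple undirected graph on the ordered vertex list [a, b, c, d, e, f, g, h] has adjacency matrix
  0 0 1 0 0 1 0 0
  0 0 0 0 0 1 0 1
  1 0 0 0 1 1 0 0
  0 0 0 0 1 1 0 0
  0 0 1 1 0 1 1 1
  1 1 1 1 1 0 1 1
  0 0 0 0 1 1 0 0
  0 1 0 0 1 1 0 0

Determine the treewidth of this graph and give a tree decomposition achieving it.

Each bag holds 3 vertices, so the decomposition has width 2, which upper-bounds the treewidth. On the other hand G contains the 3-clique {d, e, f}. A clique must lie in a single bag of any decomposition, so no decomposition can have width below 2. The upper and lower bounds meet at 2, so that is the treewidth.

Treewidth 2.
Bags: B1 = {d, e, f}  B2 = {e, f, h}  B3 = {c, e, f}  B4 = {e, f, g}  B5 = {a, c, f}  B6 = {b, f, h}
Tree: B1–B2, B2–B3, B3–B4, B3–B5, B2–B6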